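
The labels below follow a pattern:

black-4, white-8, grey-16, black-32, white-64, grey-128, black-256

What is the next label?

Shade: repeats black → white → grey, so black, white, grey, black, white, grey, black → white.
Second component: ×2 each step, so 4, 8, 16, 32, 64, 128, 256 → 512.
So the next label is white-512.

white-512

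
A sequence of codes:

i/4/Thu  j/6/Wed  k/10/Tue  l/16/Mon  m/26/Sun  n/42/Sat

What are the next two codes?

o/68/Fri then p/110/Thu

For the letter, letters move forward 1 place in the alphabet: i, j, k, l, m, n → o → p.
Second component — each term is the sum of the two before it: 4, 6, 10, 16, 26, 42 → 68 → 110.
Day goes Thu, Wed, Tue, Mon, Sun, Sat → Fri → Thu (runs backward through the weekdays Mon→Sun).
So the next two codes are o/68/Fri and p/110/Thu.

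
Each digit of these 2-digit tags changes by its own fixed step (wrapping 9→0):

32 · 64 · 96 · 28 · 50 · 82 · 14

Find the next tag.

First digit goes 3, 6, 9, 2, 5, 8, 1 → 4 (+3 each step, mod 10).
Second digit: +2 each step, mod 10; 2, 4, 6, 8, 0, 2, 4 → 6.
Putting it together: 46.

46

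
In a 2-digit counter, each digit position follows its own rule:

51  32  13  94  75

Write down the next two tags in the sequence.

For the first digit, −2 each step, mod 10: 5, 3, 1, 9, 7 → 5 → 3.
Second digit: +1 each step, mod 10; 1, 2, 3, 4, 5 → 6 → 7.
Putting the parts together: 56 and then 37.

56 then 37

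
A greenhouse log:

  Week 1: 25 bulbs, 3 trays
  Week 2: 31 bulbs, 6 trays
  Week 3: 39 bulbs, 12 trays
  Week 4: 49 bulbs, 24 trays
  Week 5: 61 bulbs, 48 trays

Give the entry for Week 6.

75 bulbs, 96 trays

Bulbs goes 25, 31, 39, 49, 61 → 75 (differences are 6, 8, 10, … (increasing by 2 each time)).
Trays goes 3, 6, 12, 24, 48 → 96 (×2 each step).
So the next line is 75 bulbs, 96 trays.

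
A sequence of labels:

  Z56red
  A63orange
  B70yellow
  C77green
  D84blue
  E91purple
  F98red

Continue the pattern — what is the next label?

For the letter, letters move forward 1 place in the alphabet, wrapping Z→A: Z, A, B, C, D, E, F → G.
Second component: +7 each step, so 56, 63, 70, 77, 84, 91, 98 → 105.
Colour: repeats red → orange → yellow → green → blue → purple; red, orange, yellow, green, blue, purple, red → orange.
Combining the parts gives G105orange.

G105orange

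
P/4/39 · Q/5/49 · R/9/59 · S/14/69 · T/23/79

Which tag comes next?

Letter — letters move forward 1 place in the alphabet: P, Q, R, S, T → U.
For the second component, each term is the sum of the two before it: 4, 5, 9, 14, 23 → 37.
Third component: +10 each step; 39, 49, 59, 69, 79 → 89.
Combining the parts gives U/37/89.

U/37/89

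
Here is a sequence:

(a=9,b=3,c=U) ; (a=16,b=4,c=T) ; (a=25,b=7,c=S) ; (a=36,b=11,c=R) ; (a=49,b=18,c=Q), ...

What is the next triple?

(a=64,b=29,c=P)

For the a, perfect squares: 3², 4², 5², …: 9, 16, 25, 36, 49 → 64.
B: 3, 4, 7, 11, 18 → 29 (each term is the sum of the two before it).
C goes U, T, S, R, Q → P (letters move back 1 place in the alphabet).
So the next triple is (a=64,b=29,c=P).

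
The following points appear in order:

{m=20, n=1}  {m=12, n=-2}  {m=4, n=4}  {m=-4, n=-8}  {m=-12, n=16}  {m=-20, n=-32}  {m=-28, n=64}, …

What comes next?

M: 20, 12, 4, -4, -12, -20, -28 → -36 (−8 each step).
N goes 1, -2, 4, -8, 16, -32, 64 → -128 (×(-2) each step).
Putting it together: {m=-36, n=-128}.

{m=-36, n=-128}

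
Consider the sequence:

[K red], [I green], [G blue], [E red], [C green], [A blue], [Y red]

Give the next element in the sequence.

Letter — letters move back 2 places in the alphabet, wrapping A→Z: K, I, G, E, C, A, Y → W.
Colour goes red, green, blue, red, green, blue, red → green (repeats red → green → blue).
Combining the parts gives [W green].

[W green]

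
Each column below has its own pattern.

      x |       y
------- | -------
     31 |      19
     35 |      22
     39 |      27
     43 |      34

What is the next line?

Column x goes 31, 35, 39, 43 → 47 (+4 each step).
Column y: differences are 3, 5, 7, … (increasing by 2 each time); 19, 22, 27, 34 → 43.
Combining the parts gives 47  43.

47  43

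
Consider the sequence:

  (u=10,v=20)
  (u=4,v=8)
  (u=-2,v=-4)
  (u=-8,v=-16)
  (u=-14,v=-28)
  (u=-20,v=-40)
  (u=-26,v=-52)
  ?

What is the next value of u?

-32

U — −6 each step: 10, 4, -2, -8, -14, -20, -26 → -32.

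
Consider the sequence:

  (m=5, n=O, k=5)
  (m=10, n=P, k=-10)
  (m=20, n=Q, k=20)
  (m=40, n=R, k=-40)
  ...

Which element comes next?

(m=80, n=S, k=80)

M — ×2 each step: 5, 10, 20, 40 → 80.
For the n, letters move forward 1 place in the alphabet: O, P, Q, R → S.
For the k, ×(-2) each step: 5, -10, 20, -40 → 80.
Combining the parts gives (m=80, n=S, k=80).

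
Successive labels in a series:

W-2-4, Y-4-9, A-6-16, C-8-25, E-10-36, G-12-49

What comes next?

Letter: W, Y, A, C, E, G → I (letters move forward 2 places in the alphabet, wrapping Z→A).
For the second component, +2 each step: 2, 4, 6, 8, 10, 12 → 14.
For the third component, perfect squares: 2², 3², 4², …: 4, 9, 16, 25, 36, 49 → 64.
Putting it together: I-14-64.

I-14-64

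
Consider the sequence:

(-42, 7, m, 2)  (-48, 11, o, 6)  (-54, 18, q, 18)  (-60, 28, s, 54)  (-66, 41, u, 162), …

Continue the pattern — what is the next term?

First slot: -42, -48, -54, -60, -66 → -72 (−6 each step).
Second slot goes 7, 11, 18, 28, 41 → 57 (differences are 4, 7, 10, … (increasing by 3 each time)).
For the letter, letters move forward 2 places in the alphabet: m, o, q, s, u → w.
Fourth slot: 2, 6, 18, 54, 162 → 486 (×3 each step).
Putting it together: (-72, 57, w, 486).

(-72, 57, w, 486)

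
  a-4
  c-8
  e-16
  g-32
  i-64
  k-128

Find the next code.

Letter: letters move forward 2 places in the alphabet; a, c, e, g, i, k → m.
Second component: ×2 each step, so 4, 8, 16, 32, 64, 128 → 256.
Combining the parts gives m-256.

m-256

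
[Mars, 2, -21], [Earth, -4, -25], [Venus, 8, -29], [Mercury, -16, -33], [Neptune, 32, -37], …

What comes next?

[Uranus, -64, -41]

Planet goes Mars, Earth, Venus, Mercury, Neptune → Uranus (runs backward through the planets Mercury→Neptune).
Second value: ×(-2) each step, so 2, -4, 8, -16, 32 → -64.
Third value: -21, -25, -29, -33, -37 → -41 (−4 each step).
Combining the parts gives [Uranus, -64, -41].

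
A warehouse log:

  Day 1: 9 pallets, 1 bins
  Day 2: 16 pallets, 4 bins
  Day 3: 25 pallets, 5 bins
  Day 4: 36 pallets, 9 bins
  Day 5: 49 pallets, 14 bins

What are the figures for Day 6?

64 pallets, 23 bins

Pallets: perfect squares: 3², 4², 5², …, so 9, 16, 25, 36, 49 → 64.
Bins: each term is the sum of the two before it, so 1, 4, 5, 9, 14 → 23.
So the next row is 64 pallets, 23 bins.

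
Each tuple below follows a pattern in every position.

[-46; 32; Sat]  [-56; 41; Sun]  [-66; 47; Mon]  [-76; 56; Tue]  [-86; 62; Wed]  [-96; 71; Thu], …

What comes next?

[-106; 77; Fri]

First entry: -46, -56, -66, -76, -86, -96 → -106 (−10 each step).
Second entry: 32, 41, 47, 56, 62, 71 → 77 (alternating steps +9, +6, +9, +6, …).
Day goes Sat, Sun, Mon, Tue, Wed, Thu → Fri (runs through the weekdays Mon→Sun).
Combining the parts gives [-106; 77; Fri].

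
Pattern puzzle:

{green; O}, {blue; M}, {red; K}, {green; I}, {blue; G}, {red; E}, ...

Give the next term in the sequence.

Colour — repeats green → blue → red: green, blue, red, green, blue, red → green.
Letter: O, M, K, I, G, E → C (letters move back 2 places in the alphabet).
Putting it together: {green; C}.

{green; C}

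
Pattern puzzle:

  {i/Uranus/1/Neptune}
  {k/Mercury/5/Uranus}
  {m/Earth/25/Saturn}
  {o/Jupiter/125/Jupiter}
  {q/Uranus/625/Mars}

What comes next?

{s/Mercury/3125/Earth}

Letter goes i, k, m, o, q → s (letters move forward 2 places in the alphabet).
First planet: repeats Uranus → Mercury → Earth → Jupiter, so Uranus, Mercury, Earth, Jupiter, Uranus → Mercury.
For the third coordinate, ×5 each step: 1, 5, 25, 125, 625 → 3125.
Second planet: runs backward through the planets Mercury→Neptune; Neptune, Uranus, Saturn, Jupiter, Mars → Earth.
Combining the parts gives {s/Mercury/3125/Earth}.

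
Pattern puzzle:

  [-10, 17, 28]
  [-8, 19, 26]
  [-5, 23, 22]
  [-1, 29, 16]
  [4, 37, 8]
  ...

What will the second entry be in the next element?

47

For the second entry, differences are 2, 4, 6, … (increasing by 2 each time): 17, 19, 23, 29, 37 → 47.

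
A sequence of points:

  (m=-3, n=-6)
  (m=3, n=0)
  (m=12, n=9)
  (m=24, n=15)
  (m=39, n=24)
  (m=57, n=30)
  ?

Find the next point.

(m=78, n=39)

For the m, differences are 6, 9, 12, … (increasing by 3 each time): -3, 3, 12, 24, 39, 57 → 78.
N: alternating steps +6, +9, +6, +9, …; -6, 0, 9, 15, 24, 30 → 39.
So the next point is (m=78, n=39).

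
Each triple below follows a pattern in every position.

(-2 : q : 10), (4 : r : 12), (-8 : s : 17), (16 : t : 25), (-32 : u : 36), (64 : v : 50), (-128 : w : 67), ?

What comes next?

First coordinate: ×(-2) each step, so -2, 4, -8, 16, -32, 64, -128 → 256.
Letter: letters move forward 1 place in the alphabet; q, r, s, t, u, v, w → x.
For the third coordinate, differences are 2, 5, 8, … (increasing by 3 each time): 10, 12, 17, 25, 36, 50, 67 → 87.
Combining the parts gives (256 : x : 87).

(256 : x : 87)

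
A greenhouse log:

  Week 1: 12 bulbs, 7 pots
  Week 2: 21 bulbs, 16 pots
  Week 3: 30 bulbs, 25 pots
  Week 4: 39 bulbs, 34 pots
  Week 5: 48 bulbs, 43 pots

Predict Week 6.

For the bulbs, +9 each step: 12, 21, 30, 39, 48 → 57.
Pots goes 7, 16, 25, 34, 43 → 52 (always 5 less than the bulbs).
Putting it together: 57 bulbs, 52 pots.

57 bulbs, 52 pots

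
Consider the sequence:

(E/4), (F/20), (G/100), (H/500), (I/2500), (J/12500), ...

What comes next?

Letter: E, F, G, H, I, J → K (letters move forward 1 place in the alphabet).
Second coordinate: ×5 each step; 4, 20, 100, 500, 2500, 12500 → 62500.
So the next term is (K/62500).

(K/62500)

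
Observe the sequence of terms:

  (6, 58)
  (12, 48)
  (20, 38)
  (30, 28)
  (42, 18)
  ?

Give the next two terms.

(56, 8), (72, -2)

First slot goes 6, 12, 20, 30, 42 → 56 → 72 (differences are 6, 8, 10, … (increasing by 2 each time)).
Second slot: −10 each step, so 58, 48, 38, 28, 18 → 8 → -2.
So the next two terms are (56, 8) and (72, -2).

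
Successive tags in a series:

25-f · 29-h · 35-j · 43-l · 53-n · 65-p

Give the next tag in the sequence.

79-r

First component: differences are 4, 6, 8, … (increasing by 2 each time), so 25, 29, 35, 43, 53, 65 → 79.
Letter: letters move forward 2 places in the alphabet; f, h, j, l, n, p → r.
Putting it together: 79-r.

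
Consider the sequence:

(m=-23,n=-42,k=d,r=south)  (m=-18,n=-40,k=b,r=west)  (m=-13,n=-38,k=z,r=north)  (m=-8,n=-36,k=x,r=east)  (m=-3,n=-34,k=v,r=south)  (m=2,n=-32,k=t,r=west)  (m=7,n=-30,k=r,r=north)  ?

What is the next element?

(m=12,n=-28,k=p,r=east)

M — +5 each step: -23, -18, -13, -8, -3, 2, 7 → 12.
N: -42, -40, -38, -36, -34, -32, -30 → -28 (+2 each step).
For the k, letters move back 2 places in the alphabet, wrapping A→Z: d, b, z, x, v, t, r → p.
R: repeats south → west → north → east, so south, west, north, east, south, west, north → east.
So the next element is (m=12,n=-28,k=p,r=east).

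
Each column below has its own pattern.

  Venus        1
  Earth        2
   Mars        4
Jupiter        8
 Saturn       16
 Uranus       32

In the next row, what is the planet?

Planet: runs through the planets Mercury→Neptune; Venus, Earth, Mars, Jupiter, Saturn, Uranus → Neptune.

Neptune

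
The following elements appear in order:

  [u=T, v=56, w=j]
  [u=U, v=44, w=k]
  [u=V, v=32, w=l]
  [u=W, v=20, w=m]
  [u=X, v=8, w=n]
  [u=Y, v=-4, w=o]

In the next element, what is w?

For the w, letters move forward 1 place in the alphabet: j, k, l, m, n, o → p.

p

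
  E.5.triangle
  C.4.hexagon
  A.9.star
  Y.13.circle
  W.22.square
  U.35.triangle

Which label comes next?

Letter goes E, C, A, Y, W, U → S (letters move back 2 places in the alphabet, wrapping A→Z).
Second component — each term is the sum of the two before it: 5, 4, 9, 13, 22, 35 → 57.
Shape goes triangle, hexagon, star, circle, square, triangle → hexagon (repeats triangle → hexagon → star → circle → square).
Putting it together: S.57.hexagon.

S.57.hexagon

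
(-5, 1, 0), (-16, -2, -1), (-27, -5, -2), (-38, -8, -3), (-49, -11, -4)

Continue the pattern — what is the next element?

First component: −11 each step, so -5, -16, -27, -38, -49 → -60.
Second component — −3 each step: 1, -2, -5, -8, -11 → -14.
For the third component, −1 each step: 0, -1, -2, -3, -4 → -5.
So the next element is (-60, -14, -5).

(-60, -14, -5)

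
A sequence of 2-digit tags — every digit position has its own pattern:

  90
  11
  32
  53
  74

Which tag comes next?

95

First digit: +2 each step, mod 10; 9, 1, 3, 5, 7 → 9.
For the second digit, +1 each step, mod 10: 0, 1, 2, 3, 4 → 5.
Combining the parts gives 95.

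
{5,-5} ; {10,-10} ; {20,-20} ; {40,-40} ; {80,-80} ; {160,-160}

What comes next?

{320,-320}

First part: ×2 each step, so 5, 10, 20, 40, 80, 160 → 320.
Second part: always the negative of the first part, so -5, -10, -20, -40, -80, -160 → -320.
Putting it together: {320,-320}.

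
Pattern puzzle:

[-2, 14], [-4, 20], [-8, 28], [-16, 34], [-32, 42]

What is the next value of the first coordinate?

For the first coordinate, ×2 each step: -2, -4, -8, -16, -32 → -64.
Second coordinate — alternating steps +6, +8, +6, +8, …: 14, 20, 28, 34, 42 → 48.

-64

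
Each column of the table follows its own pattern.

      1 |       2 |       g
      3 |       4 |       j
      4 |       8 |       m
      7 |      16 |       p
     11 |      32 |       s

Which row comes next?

First component — each term is the sum of the two before it: 1, 3, 4, 7, 11 → 18.
Second component: ×2 each step; 2, 4, 8, 16, 32 → 64.
Letter — letters move forward 3 places in the alphabet: g, j, m, p, s → v.
Combining the parts gives 18  64  v.

18  64  v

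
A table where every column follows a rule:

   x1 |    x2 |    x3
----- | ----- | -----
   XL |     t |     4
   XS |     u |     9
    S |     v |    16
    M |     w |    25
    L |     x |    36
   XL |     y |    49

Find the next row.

For the column x1, repeats XL → XS → S → M → L: XL, XS, S, M, L, XL → XS.
Column x2: t, u, v, w, x, y → z (letters move forward 1 place in the alphabet).
Column x3: perfect squares: 2², 3², 4², …; 4, 9, 16, 25, 36, 49 → 64.
So the next row is XS  z  64.

XS  z  64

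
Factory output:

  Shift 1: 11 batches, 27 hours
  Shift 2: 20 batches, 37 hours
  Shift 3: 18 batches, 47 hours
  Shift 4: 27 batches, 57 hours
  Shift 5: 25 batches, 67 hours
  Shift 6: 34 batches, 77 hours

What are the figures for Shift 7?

Batches: alternating steps +9, −2, +9, −2, …; 11, 20, 18, 27, 25, 34 → 32.
Hours goes 27, 37, 47, 57, 67, 77 → 87 (+10 each step).
Combining the parts gives 32 batches, 87 hours.

32 batches, 87 hours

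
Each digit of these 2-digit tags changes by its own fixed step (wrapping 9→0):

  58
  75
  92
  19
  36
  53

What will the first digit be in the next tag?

First digit: 5, 7, 9, 1, 3, 5 → 7 (+2 each step, mod 10).
For the second digit, −3 each step, mod 10: 8, 5, 2, 9, 6, 3 → 0.

7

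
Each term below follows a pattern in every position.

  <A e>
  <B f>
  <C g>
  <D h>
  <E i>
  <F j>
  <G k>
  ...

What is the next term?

<H l>

First letter: letters move forward 1 place in the alphabet; A, B, C, D, E, F, G → H.
Second letter — letters move forward 1 place in the alphabet: e, f, g, h, i, j, k → l.
So the next term is <H l>.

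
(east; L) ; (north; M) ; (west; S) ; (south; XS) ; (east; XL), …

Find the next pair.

(north; L)

For the direction, repeats east → north → west → south: east, north, west, south, east → north.
For the size, runs backward through clothing sizes XS→XL: L, M, S, XS, XL → L.
Combining the parts gives (north; L).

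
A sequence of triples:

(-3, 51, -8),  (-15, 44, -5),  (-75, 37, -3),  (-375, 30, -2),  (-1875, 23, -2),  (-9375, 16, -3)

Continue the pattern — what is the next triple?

(-46875, 9, -5)

For the first component, ×5 each step: -3, -15, -75, -375, -1875, -9375 → -46875.
Second component: −7 each step, so 51, 44, 37, 30, 23, 16 → 9.
Third component — differences are 3, 2, 1, … (decreasing by 1 each time): -8, -5, -3, -2, -2, -3 → -5.
So the next triple is (-46875, 9, -5).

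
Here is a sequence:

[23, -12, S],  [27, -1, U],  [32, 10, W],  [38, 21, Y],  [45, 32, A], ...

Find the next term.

First slot: 23, 27, 32, 38, 45 → 53 (differences are 4, 5, 6, … (increasing by 1 each time)).
Second slot: -12, -1, 10, 21, 32 → 43 (+11 each step).
Letter — letters move forward 2 places in the alphabet, wrapping Z→A: S, U, W, Y, A → C.
Combining the parts gives [53, 43, C].

[53, 43, C]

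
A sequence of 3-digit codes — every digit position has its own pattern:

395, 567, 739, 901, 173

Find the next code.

First digit: +2 each step, mod 10, so 3, 5, 7, 9, 1 → 3.
Second digit: −3 each step, mod 10, so 9, 6, 3, 0, 7 → 4.
Third digit goes 5, 7, 9, 1, 3 → 5 (+2 each step, mod 10).
Putting it together: 345.

345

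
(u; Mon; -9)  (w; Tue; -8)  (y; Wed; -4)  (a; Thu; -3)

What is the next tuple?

Letter: letters move forward 2 places in the alphabet, wrapping Z→A, so u, w, y, a → c.
Day: runs through the weekdays Mon→Sun; Mon, Tue, Wed, Thu → Fri.
For the third part, alternating steps +1, +4, +1, +4, …: -9, -8, -4, -3 → 1.
Putting it together: (c; Fri; 1).

(c; Fri; 1)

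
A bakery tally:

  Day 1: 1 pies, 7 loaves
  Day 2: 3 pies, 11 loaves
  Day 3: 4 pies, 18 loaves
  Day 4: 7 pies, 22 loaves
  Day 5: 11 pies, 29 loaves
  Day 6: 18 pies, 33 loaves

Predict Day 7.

29 pies, 40 loaves

Pies: each term is the sum of the two before it; 1, 3, 4, 7, 11, 18 → 29.
Loaves: alternating steps +4, +7, +4, +7, …, so 7, 11, 18, 22, 29, 33 → 40.
Putting it together: 29 pies, 40 loaves.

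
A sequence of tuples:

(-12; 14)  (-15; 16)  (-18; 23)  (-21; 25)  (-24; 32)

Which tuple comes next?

First component: -12, -15, -18, -21, -24 → -27 (−3 each step).
Second component: alternating steps +2, +7, +2, +7, …, so 14, 16, 23, 25, 32 → 34.
So the next tuple is (-27; 34).

(-27; 34)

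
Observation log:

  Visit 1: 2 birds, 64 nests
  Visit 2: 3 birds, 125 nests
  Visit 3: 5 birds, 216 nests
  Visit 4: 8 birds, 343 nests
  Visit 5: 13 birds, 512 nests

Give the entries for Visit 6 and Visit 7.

Birds: each term is the sum of the two before it; 2, 3, 5, 8, 13 → 21 → 34.
Nests goes 64, 125, 216, 343, 512 → 729 → 1000 (perfect cubes: 4³, 5³, 6³, …).
So the next two rows are 21 birds, 729 nests and 34 birds, 1000 nests.

21 birds, 729 nests; 34 birds, 1000 nests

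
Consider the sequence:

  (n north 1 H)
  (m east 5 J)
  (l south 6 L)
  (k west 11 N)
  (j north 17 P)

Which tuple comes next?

(i east 28 R)

First letter: letters move back 1 place in the alphabet; n, m, l, k, j → i.
Direction goes north, east, south, west, north → east (repeats north → east → south → west).
Third slot goes 1, 5, 6, 11, 17 → 28 (each term is the sum of the two before it).
Second letter: letters move forward 2 places in the alphabet, so H, J, L, N, P → R.
Combining the parts gives (i east 28 R).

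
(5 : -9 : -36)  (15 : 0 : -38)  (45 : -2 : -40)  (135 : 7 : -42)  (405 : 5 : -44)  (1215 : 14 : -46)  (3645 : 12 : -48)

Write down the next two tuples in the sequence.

(10935 : 21 : -50), (32805 : 19 : -52)

First entry goes 5, 15, 45, 135, 405, 1215, 3645 → 10935 → 32805 (×3 each step).
Second entry — alternating steps +9, −2, +9, −2, …: -9, 0, -2, 7, 5, 14, 12 → 21 → 19.
Third entry: -36, -38, -40, -42, -44, -46, -48 → -50 → -52 (−2 each step).
Putting the parts together: (10935 : 21 : -50) and then (32805 : 19 : -52).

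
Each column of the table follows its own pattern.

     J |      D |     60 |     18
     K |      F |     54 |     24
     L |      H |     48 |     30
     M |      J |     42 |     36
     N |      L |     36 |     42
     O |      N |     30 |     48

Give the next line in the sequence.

P  P  24  54

First letter: J, K, L, M, N, O → P (letters move forward 1 place in the alphabet).
Second letter: letters move forward 2 places in the alphabet; D, F, H, J, L, N → P.
Third component: −6 each step; 60, 54, 48, 42, 36, 30 → 24.
Fourth component: together with the third component always sums to 78; 18, 24, 30, 36, 42, 48 → 54.
Combining the parts gives P  P  24  54.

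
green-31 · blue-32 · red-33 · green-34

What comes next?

Colour goes green, blue, red, green → blue (repeats green → blue → red).
Second component: +1 each step; 31, 32, 33, 34 → 35.
Combining the parts gives blue-35.

blue-35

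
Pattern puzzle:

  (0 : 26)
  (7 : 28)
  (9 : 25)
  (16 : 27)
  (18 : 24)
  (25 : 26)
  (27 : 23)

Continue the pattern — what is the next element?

(34 : 25)

For the first coordinate, alternating steps +7, +2, +7, +2, …: 0, 7, 9, 16, 18, 25, 27 → 34.
Second coordinate: alternating steps +2, −3, +2, −3, …, so 26, 28, 25, 27, 24, 26, 23 → 25.
Putting it together: (34 : 25).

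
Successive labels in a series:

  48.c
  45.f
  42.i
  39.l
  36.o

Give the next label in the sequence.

First component: −3 each step, so 48, 45, 42, 39, 36 → 33.
Letter: c, f, i, l, o → r (letters move forward 3 places in the alphabet).
So the next label is 33.r.

33.r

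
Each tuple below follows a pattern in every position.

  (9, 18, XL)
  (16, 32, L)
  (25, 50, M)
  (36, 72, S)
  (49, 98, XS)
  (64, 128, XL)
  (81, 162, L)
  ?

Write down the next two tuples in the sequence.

(100, 200, M), (121, 242, S)

First value goes 9, 16, 25, 36, 49, 64, 81 → 100 → 121 (perfect squares: 3², 4², 5², …).
For the second value, always 2 × the first value: 18, 32, 50, 72, 98, 128, 162 → 200 → 242.
For the size, repeats XL → L → M → S → XS: XL, L, M, S, XS, XL, L → M → S.
Putting the parts together: (100, 200, M) and then (121, 242, S).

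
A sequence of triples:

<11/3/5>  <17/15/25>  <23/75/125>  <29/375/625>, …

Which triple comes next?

First coordinate: 11, 17, 23, 29 → 35 (+6 each step).
For the second coordinate, ×5 each step: 3, 15, 75, 375 → 1875.
Third coordinate: 5, 25, 125, 625 → 3125 (×5 each step).
Putting it together: <35/1875/3125>.

<35/1875/3125>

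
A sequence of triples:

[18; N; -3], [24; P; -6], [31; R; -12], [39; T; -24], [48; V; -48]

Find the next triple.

[58; X; -96]

First slot goes 18, 24, 31, 39, 48 → 58 (differences are 6, 7, 8, … (increasing by 1 each time)).
Letter: letters move forward 2 places in the alphabet; N, P, R, T, V → X.
For the third slot, ×2 each step: -3, -6, -12, -24, -48 → -96.
Putting it together: [58; X; -96].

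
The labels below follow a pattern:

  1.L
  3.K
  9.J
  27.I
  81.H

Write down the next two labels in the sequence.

First component: ×3 each step; 1, 3, 9, 27, 81 → 243 → 729.
Letter: letters move back 1 place in the alphabet, so L, K, J, I, H → G → F.
Putting the parts together: 243.G and then 729.F.

243.G, 729.F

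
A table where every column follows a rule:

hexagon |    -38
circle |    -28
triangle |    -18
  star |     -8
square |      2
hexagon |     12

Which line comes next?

circle  22

Shape: hexagon, circle, triangle, star, square, hexagon → circle (repeats hexagon → circle → triangle → star → square).
Second component: +10 each step, so -38, -28, -18, -8, 2, 12 → 22.
Combining the parts gives circle  22.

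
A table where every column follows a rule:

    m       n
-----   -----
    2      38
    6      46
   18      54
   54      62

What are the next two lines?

Column m: ×3 each step; 2, 6, 18, 54 → 162 → 486.
Column n: 38, 46, 54, 62 → 70 → 78 (+8 each step).
Putting the parts together: 162  70 and then 486  78.

162  70; 486  78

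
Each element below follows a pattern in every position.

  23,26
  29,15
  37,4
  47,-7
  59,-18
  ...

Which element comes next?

73,-29

First entry: differences are 6, 8, 10, … (increasing by 2 each time), so 23, 29, 37, 47, 59 → 73.
Second entry: −11 each step; 26, 15, 4, -7, -18 → -29.
So the next element is 73,-29.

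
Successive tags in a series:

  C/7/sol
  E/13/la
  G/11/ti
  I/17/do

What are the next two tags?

K/15/re, M/21/mi

Letter goes C, E, G, I → K → M (letters move forward 2 places in the alphabet).
Second component: alternating steps +6, −2, +6, −2, …, so 7, 13, 11, 17 → 15 → 21.
Note: runs through the solfège scale do→ti; sol, la, ti, do → re → mi.
So the next two tags are K/15/re and M/21/mi.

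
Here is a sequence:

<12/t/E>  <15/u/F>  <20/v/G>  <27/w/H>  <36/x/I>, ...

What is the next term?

<47/y/J>

For the first part, differences are 3, 5, 7, … (increasing by 2 each time): 12, 15, 20, 27, 36 → 47.
First letter — letters move forward 1 place in the alphabet: t, u, v, w, x → y.
Second letter: letters move forward 1 place in the alphabet; E, F, G, H, I → J.
Putting it together: <47/y/J>.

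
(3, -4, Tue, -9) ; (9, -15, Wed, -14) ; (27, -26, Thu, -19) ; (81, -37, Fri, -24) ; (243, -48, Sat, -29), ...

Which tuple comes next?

First value: ×3 each step; 3, 9, 27, 81, 243 → 729.
Second value: -4, -15, -26, -37, -48 → -59 (−11 each step).
Day: runs through the weekdays Mon→Sun; Tue, Wed, Thu, Fri, Sat → Sun.
Fourth value: −5 each step; -9, -14, -19, -24, -29 → -34.
Combining the parts gives (729, -59, Sun, -34).

(729, -59, Sun, -34)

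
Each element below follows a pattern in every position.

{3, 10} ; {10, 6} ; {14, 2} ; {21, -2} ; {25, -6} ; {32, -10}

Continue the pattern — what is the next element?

{36, -14}

First slot: alternating steps +7, +4, +7, +4, …, so 3, 10, 14, 21, 25, 32 → 36.
Second slot: −4 each step, so 10, 6, 2, -2, -6, -10 → -14.
So the next element is {36, -14}.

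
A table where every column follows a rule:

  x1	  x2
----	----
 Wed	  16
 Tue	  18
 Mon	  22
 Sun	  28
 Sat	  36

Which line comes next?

Column x1: Wed, Tue, Mon, Sun, Sat → Fri (runs backward through the weekdays Mon→Sun).
Column x2 goes 16, 18, 22, 28, 36 → 46 (differences are 2, 4, 6, … (increasing by 2 each time)).
So the next line is Fri  46.

Fri  46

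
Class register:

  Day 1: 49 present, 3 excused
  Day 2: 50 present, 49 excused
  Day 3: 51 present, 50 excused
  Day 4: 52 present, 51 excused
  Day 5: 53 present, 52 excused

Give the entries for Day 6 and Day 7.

Present: 49, 50, 51, 52, 53 → 54 → 55 (+1 each step).
Excused: always the previous value of the present; 3, 49, 50, 51, 52 → 53 → 54.
So the next two rows are 54 present, 53 excused and 55 present, 54 excused.

54 present, 53 excused; 55 present, 54 excused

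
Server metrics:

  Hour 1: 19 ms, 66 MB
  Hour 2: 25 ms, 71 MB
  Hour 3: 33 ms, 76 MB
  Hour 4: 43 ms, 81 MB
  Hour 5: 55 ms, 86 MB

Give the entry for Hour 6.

Ms: 19, 25, 33, 43, 55 → 69 (differences are 6, 8, 10, … (increasing by 2 each time)).
MB: +5 each step, so 66, 71, 76, 81, 86 → 91.
Putting it together: 69 ms, 91 MB.

69 ms, 91 MB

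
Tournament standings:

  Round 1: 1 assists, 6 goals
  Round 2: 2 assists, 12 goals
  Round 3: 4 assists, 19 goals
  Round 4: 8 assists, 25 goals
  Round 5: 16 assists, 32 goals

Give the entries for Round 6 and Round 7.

Assists: 1, 2, 4, 8, 16 → 32 → 64 (×2 each step).
Goals goes 6, 12, 19, 25, 32 → 38 → 45 (alternating steps +6, +7, +6, +7, …).
Putting the parts together: 32 assists, 38 goals and then 64 assists, 45 goals.

32 assists, 38 goals; 64 assists, 45 goals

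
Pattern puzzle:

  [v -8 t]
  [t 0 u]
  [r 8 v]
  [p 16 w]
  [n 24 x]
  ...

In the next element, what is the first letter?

l

First letter — letters move back 2 places in the alphabet: v, t, r, p, n → l.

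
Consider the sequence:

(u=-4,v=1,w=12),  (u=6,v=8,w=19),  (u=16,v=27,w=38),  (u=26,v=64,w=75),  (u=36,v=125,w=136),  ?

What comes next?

(u=46,v=216,w=227)

U: +10 each step, so -4, 6, 16, 26, 36 → 46.
V: 1, 8, 27, 64, 125 → 216 (perfect cubes: 1³, 2³, 3³, …).
W — always 11 more than the v: 12, 19, 38, 75, 136 → 227.
So the next term is (u=46,v=216,w=227).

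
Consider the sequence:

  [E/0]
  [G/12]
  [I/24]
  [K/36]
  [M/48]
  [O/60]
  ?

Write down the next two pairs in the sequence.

[Q/72], [S/84]

For the letter, letters move forward 2 places in the alphabet: E, G, I, K, M, O → Q → S.
Second value: +12 each step, so 0, 12, 24, 36, 48, 60 → 72 → 84.
So the next two pairs are [Q/72] and [S/84].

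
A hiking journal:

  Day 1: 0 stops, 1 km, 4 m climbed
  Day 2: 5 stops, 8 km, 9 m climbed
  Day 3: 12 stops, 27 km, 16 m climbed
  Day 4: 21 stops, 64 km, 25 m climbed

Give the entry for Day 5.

Stops goes 0, 5, 12, 21 → 32 (differences are 5, 7, 9, … (increasing by 2 each time)).
Km: 1, 8, 27, 64 → 125 (perfect cubes: 1³, 2³, 3³, …).
M climbed: perfect squares: 2², 3², 4², …; 4, 9, 16, 25 → 36.
Combining the parts gives 32 stops, 125 km, 36 m climbed.

32 stops, 125 km, 36 m climbed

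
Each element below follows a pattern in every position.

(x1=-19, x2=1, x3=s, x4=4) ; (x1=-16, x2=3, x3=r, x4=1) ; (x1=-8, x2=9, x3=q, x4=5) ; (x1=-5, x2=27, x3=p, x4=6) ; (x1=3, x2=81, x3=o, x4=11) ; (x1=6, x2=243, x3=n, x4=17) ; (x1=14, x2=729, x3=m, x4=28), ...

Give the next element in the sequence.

X1: -19, -16, -8, -5, 3, 6, 14 → 17 (alternating steps +3, +8, +3, +8, …).
For the x2, ×3 each step: 1, 3, 9, 27, 81, 243, 729 → 2187.
X3 goes s, r, q, p, o, n, m → l (letters move back 1 place in the alphabet).
X4 — each term is the sum of the two before it: 4, 1, 5, 6, 11, 17, 28 → 45.
Putting it together: (x1=17, x2=2187, x3=l, x4=45).

(x1=17, x2=2187, x3=l, x4=45)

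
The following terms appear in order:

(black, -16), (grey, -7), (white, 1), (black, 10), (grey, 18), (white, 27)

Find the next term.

(black, 35)

Shade: black, grey, white, black, grey, white → black (repeats black → grey → white).
Second entry: alternating steps +9, +8, +9, +8, …, so -16, -7, 1, 10, 18, 27 → 35.
Putting it together: (black, 35).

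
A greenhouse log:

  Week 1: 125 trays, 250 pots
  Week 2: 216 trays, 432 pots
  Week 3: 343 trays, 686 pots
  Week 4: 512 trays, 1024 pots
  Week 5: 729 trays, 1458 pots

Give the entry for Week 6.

Trays: perfect cubes: 5³, 6³, 7³, …; 125, 216, 343, 512, 729 → 1000.
Pots: 250, 432, 686, 1024, 1458 → 2000 (always 2 × the trays).
Combining the parts gives 1000 trays, 2000 pots.

1000 trays, 2000 pots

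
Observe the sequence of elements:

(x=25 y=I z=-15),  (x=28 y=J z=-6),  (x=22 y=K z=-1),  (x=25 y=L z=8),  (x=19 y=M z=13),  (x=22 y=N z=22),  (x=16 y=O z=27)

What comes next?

(x=19 y=P z=36)

For the x, alternating steps +3, −6, +3, −6, …: 25, 28, 22, 25, 19, 22, 16 → 19.
Y: letters move forward 1 place in the alphabet, so I, J, K, L, M, N, O → P.
Z: alternating steps +9, +5, +9, +5, …; -15, -6, -1, 8, 13, 22, 27 → 36.
Combining the parts gives (x=19 y=P z=36).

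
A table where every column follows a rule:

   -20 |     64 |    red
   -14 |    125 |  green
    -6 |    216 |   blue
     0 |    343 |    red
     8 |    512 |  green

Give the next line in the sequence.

First component: -20, -14, -6, 0, 8 → 14 (alternating steps +6, +8, +6, +8, …).
For the second component, perfect cubes: 4³, 5³, 6³, …: 64, 125, 216, 343, 512 → 729.
Colour goes red, green, blue, red, green → blue (repeats red → green → blue).
Putting it together: 14  729  blue.

14  729  blue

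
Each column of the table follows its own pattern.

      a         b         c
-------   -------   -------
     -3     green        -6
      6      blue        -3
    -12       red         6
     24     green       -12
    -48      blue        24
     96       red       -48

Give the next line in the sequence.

Column a: ×(-2) each step; -3, 6, -12, 24, -48, 96 → -192.
Column b — repeats green → blue → red: green, blue, red, green, blue, red → green.
Column c — always the previous value of the column a: -6, -3, 6, -12, 24, -48 → 96.
Combining the parts gives -192  green  96.

-192  green  96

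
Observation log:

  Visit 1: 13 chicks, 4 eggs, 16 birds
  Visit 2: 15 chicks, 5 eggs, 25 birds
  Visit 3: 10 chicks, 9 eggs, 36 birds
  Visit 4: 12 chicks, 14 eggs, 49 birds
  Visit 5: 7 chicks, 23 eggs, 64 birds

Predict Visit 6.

Chicks: alternating steps +2, −5, +2, −5, …, so 13, 15, 10, 12, 7 → 9.
Eggs — each term is the sum of the two before it: 4, 5, 9, 14, 23 → 37.
Birds: perfect squares: 4², 5², 6², …; 16, 25, 36, 49, 64 → 81.
So the next row is 9 chicks, 37 eggs, 81 birds.

9 chicks, 37 eggs, 81 birds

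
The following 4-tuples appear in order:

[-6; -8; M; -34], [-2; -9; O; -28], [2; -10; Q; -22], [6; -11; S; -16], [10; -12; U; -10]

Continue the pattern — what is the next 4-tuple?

[14; -13; W; -4]

For the first part, +4 each step: -6, -2, 2, 6, 10 → 14.
For the second part, −1 each step: -8, -9, -10, -11, -12 → -13.
Letter: M, O, Q, S, U → W (letters move forward 2 places in the alphabet).
Fourth part — +6 each step: -34, -28, -22, -16, -10 → -4.
So the next 4-tuple is [14; -13; W; -4].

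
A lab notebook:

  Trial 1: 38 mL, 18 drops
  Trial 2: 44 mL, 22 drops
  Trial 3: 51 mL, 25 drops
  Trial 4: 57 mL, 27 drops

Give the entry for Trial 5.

For the mL, alternating steps +6, +7, +6, +7, …: 38, 44, 51, 57 → 64.
Drops: differences are 4, 3, 2, … (decreasing by 1 each time); 18, 22, 25, 27 → 28.
So the next row is 64 mL, 28 drops.

64 mL, 28 drops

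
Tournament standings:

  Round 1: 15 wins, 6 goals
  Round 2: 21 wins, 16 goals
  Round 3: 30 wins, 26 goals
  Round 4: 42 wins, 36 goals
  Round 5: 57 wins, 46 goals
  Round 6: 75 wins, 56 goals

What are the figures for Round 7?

Wins: differences are 6, 9, 12, … (increasing by 3 each time); 15, 21, 30, 42, 57, 75 → 96.
Goals goes 6, 16, 26, 36, 46, 56 → 66 (+10 each step).
Putting it together: 96 wins, 66 goals.

96 wins, 66 goals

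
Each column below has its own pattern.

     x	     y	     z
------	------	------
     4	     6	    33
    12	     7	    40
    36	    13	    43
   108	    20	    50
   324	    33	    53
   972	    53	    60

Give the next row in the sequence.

2916  86  63

Column x — ×3 each step: 4, 12, 36, 108, 324, 972 → 2916.
Column y: 6, 7, 13, 20, 33, 53 → 86 (each term is the sum of the two before it).
Column z — alternating steps +7, +3, +7, +3, …: 33, 40, 43, 50, 53, 60 → 63.
Combining the parts gives 2916  86  63.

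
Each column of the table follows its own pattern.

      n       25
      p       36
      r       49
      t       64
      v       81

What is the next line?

Letter: letters move forward 2 places in the alphabet; n, p, r, t, v → x.
Second component goes 25, 36, 49, 64, 81 → 100 (perfect squares: 5², 6², 7², …).
So the next line is x  100.

x  100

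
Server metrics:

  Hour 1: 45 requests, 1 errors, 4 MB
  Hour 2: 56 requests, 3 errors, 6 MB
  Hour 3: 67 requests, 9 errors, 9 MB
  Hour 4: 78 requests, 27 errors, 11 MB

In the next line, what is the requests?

Requests: +11 each step, so 45, 56, 67, 78 → 89.

89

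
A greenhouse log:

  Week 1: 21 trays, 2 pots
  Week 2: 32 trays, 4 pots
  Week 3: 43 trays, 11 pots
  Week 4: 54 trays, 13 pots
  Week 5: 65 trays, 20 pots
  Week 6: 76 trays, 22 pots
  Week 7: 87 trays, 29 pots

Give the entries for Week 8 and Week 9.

98 trays, 31 pots; 109 trays, 38 pots

Trays — +11 each step: 21, 32, 43, 54, 65, 76, 87 → 98 → 109.
Pots — alternating steps +2, +7, +2, +7, …: 2, 4, 11, 13, 20, 22, 29 → 31 → 38.
Putting the parts together: 98 trays, 31 pots and then 109 trays, 38 pots.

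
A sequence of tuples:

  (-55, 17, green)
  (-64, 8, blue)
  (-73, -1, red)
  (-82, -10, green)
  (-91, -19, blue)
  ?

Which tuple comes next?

(-100, -28, red)

First part: −9 each step; -55, -64, -73, -82, -91 → -100.
Second part: −9 each step; 17, 8, -1, -10, -19 → -28.
Colour — repeats green → blue → red: green, blue, red, green, blue → red.
So the next tuple is (-100, -28, red).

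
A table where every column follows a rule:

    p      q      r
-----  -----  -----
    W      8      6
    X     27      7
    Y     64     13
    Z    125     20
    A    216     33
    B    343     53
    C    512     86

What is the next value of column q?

729

Column p: letters move forward 1 place in the alphabet, wrapping Z→A; W, X, Y, Z, A, B, C → D.
Column q goes 8, 27, 64, 125, 216, 343, 512 → 729 (perfect cubes: 2³, 3³, 4³, …).
Column r: 6, 7, 13, 20, 33, 53, 86 → 139 (each term is the sum of the two before it).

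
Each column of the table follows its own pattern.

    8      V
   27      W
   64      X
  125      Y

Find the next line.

First component: 8, 27, 64, 125 → 216 (perfect cubes: 2³, 3³, 4³, …).
Letter — letters move forward 1 place in the alphabet: V, W, X, Y → Z.
Putting it together: 216  Z.

216  Z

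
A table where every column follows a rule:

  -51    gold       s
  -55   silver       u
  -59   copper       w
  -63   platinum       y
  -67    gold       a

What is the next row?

-71  silver  c

First component: −4 each step; -51, -55, -59, -63, -67 → -71.
Metal goes gold, silver, copper, platinum, gold → silver (repeats gold → silver → copper → platinum).
Letter: letters move forward 2 places in the alphabet, wrapping Z→A; s, u, w, y, a → c.
Putting it together: -71  silver  c.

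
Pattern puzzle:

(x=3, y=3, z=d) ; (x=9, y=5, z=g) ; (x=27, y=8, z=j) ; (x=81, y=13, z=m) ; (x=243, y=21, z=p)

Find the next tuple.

X: ×3 each step; 3, 9, 27, 81, 243 → 729.
Y: each term is the sum of the two before it, so 3, 5, 8, 13, 21 → 34.
Z: letters move forward 3 places in the alphabet, so d, g, j, m, p → s.
Putting it together: (x=729, y=34, z=s).

(x=729, y=34, z=s)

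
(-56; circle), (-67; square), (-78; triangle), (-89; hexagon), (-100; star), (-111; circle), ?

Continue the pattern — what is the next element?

(-122; square)

First value goes -56, -67, -78, -89, -100, -111 → -122 (−11 each step).
Shape: circle, square, triangle, hexagon, star, circle → square (repeats circle → square → triangle → hexagon → star).
Combining the parts gives (-122; square).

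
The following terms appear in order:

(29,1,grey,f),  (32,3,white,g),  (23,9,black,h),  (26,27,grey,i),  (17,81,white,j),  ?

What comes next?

First value — alternating steps +3, −9, +3, −9, …: 29, 32, 23, 26, 17 → 20.
Second value goes 1, 3, 9, 27, 81 → 243 (×3 each step).
For the shade, repeats grey → white → black: grey, white, black, grey, white → black.
Letter: letters move forward 1 place in the alphabet, so f, g, h, i, j → k.
Putting it together: (20,243,black,k).

(20,243,black,k)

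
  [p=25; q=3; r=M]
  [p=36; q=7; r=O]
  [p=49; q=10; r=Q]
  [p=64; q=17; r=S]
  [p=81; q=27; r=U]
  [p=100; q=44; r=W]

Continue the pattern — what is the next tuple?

P: 25, 36, 49, 64, 81, 100 → 121 (perfect squares: 5², 6², 7², …).
Q: each term is the sum of the two before it; 3, 7, 10, 17, 27, 44 → 71.
R goes M, O, Q, S, U, W → Y (letters move forward 2 places in the alphabet).
So the next tuple is [p=121; q=71; r=Y].

[p=121; q=71; r=Y]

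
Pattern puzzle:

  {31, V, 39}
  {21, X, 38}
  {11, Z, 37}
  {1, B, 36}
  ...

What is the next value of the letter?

D

Letter — letters move forward 2 places in the alphabet, wrapping Z→A: V, X, Z, B → D.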